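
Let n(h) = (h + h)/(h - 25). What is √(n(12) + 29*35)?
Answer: √171223/13 ≈ 31.830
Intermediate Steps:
n(h) = 2*h/(-25 + h) (n(h) = (2*h)/(-25 + h) = 2*h/(-25 + h))
√(n(12) + 29*35) = √(2*12/(-25 + 12) + 29*35) = √(2*12/(-13) + 1015) = √(2*12*(-1/13) + 1015) = √(-24/13 + 1015) = √(13171/13) = √171223/13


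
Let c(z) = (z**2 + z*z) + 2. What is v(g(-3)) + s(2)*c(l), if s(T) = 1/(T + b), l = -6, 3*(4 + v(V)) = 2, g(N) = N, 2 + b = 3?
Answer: 64/3 ≈ 21.333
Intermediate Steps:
b = 1 (b = -2 + 3 = 1)
v(V) = -10/3 (v(V) = -4 + (1/3)*2 = -4 + 2/3 = -10/3)
c(z) = 2 + 2*z**2 (c(z) = (z**2 + z**2) + 2 = 2*z**2 + 2 = 2 + 2*z**2)
s(T) = 1/(1 + T) (s(T) = 1/(T + 1) = 1/(1 + T))
v(g(-3)) + s(2)*c(l) = -10/3 + (2 + 2*(-6)**2)/(1 + 2) = -10/3 + (2 + 2*36)/3 = -10/3 + (2 + 72)/3 = -10/3 + (1/3)*74 = -10/3 + 74/3 = 64/3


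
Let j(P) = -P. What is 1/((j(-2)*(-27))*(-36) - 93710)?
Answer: -1/91766 ≈ -1.0897e-5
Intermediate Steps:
1/((j(-2)*(-27))*(-36) - 93710) = 1/((-1*(-2)*(-27))*(-36) - 93710) = 1/((2*(-27))*(-36) - 93710) = 1/(-54*(-36) - 93710) = 1/(1944 - 93710) = 1/(-91766) = -1/91766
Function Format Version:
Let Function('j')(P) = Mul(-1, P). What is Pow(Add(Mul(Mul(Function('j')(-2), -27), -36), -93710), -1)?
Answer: Rational(-1, 91766) ≈ -1.0897e-5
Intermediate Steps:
Pow(Add(Mul(Mul(Function('j')(-2), -27), -36), -93710), -1) = Pow(Add(Mul(Mul(Mul(-1, -2), -27), -36), -93710), -1) = Pow(Add(Mul(Mul(2, -27), -36), -93710), -1) = Pow(Add(Mul(-54, -36), -93710), -1) = Pow(Add(1944, -93710), -1) = Pow(-91766, -1) = Rational(-1, 91766)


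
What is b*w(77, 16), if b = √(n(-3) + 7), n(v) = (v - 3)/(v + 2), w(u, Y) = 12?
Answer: 12*√13 ≈ 43.267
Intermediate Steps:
n(v) = (-3 + v)/(2 + v)
b = √13 (b = √((-3 - 3)/(2 - 3) + 7) = √(-6/(-1) + 7) = √(-1*(-6) + 7) = √(6 + 7) = √13 ≈ 3.6056)
b*w(77, 16) = √13*12 = 12*√13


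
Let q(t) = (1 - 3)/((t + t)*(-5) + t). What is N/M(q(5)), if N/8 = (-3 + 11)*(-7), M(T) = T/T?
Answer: -448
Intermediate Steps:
q(t) = 2/(9*t) (q(t) = -2/((2*t)*(-5) + t) = -2/(-10*t + t) = -2*(-1/(9*t)) = -(-2)/(9*t) = 2/(9*t))
M(T) = 1
N = -448 (N = 8*((-3 + 11)*(-7)) = 8*(8*(-7)) = 8*(-56) = -448)
N/M(q(5)) = -448/1 = -448*1 = -448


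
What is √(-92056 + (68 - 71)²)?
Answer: I*√92047 ≈ 303.39*I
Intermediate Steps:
√(-92056 + (68 - 71)²) = √(-92056 + (-3)²) = √(-92056 + 9) = √(-92047) = I*√92047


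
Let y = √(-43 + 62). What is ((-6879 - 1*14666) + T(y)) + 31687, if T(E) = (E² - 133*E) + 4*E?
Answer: 10161 - 129*√19 ≈ 9598.7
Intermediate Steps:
y = √19 ≈ 4.3589
T(E) = E² - 129*E
((-6879 - 1*14666) + T(y)) + 31687 = ((-6879 - 1*14666) + √19*(-129 + √19)) + 31687 = ((-6879 - 14666) + √19*(-129 + √19)) + 31687 = (-21545 + √19*(-129 + √19)) + 31687 = 10142 + √19*(-129 + √19)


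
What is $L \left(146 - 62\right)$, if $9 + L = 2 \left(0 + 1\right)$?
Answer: $-588$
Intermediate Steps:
$L = -7$ ($L = -9 + 2 \left(0 + 1\right) = -9 + 2 \cdot 1 = -9 + 2 = -7$)
$L \left(146 - 62\right) = - 7 \left(146 - 62\right) = \left(-7\right) 84 = -588$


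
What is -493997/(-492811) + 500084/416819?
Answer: 34796479359/15800999093 ≈ 2.2022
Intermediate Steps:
-493997/(-492811) + 500084/416819 = -493997*(-1/492811) + 500084*(1/416819) = 493997/492811 + 38468/32063 = 34796479359/15800999093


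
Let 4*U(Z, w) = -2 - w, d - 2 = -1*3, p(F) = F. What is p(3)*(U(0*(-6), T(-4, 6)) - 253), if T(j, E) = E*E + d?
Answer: -3147/4 ≈ -786.75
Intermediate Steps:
d = -1 (d = 2 - 1*3 = 2 - 3 = -1)
T(j, E) = -1 + E**2 (T(j, E) = E*E - 1 = E**2 - 1 = -1 + E**2)
U(Z, w) = -1/2 - w/4 (U(Z, w) = (-2 - w)/4 = -1/2 - w/4)
p(3)*(U(0*(-6), T(-4, 6)) - 253) = 3*((-1/2 - (-1 + 6**2)/4) - 253) = 3*((-1/2 - (-1 + 36)/4) - 253) = 3*((-1/2 - 1/4*35) - 253) = 3*((-1/2 - 35/4) - 253) = 3*(-37/4 - 253) = 3*(-1049/4) = -3147/4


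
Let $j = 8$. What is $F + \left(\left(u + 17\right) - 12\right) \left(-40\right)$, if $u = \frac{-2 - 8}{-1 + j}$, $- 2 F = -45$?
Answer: $- \frac{1685}{14} \approx -120.36$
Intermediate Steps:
$F = \frac{45}{2}$ ($F = \left(- \frac{1}{2}\right) \left(-45\right) = \frac{45}{2} \approx 22.5$)
$u = - \frac{10}{7}$ ($u = \frac{-2 - 8}{-1 + 8} = - \frac{10}{7} \approx -1.4286$)
$F + \left(\left(u + 17\right) - 12\right) \left(-40\right) = \frac{45}{2} + \left(\left(- \frac{10}{7} + 17\right) - 12\right) \left(-40\right) = \frac{45}{2} + \left(\frac{109}{7} - 12\right) \left(-40\right) = \frac{45}{2} + \frac{25}{7} \left(-40\right) = \frac{45}{2} - \frac{1000}{7} = - \frac{1685}{14}$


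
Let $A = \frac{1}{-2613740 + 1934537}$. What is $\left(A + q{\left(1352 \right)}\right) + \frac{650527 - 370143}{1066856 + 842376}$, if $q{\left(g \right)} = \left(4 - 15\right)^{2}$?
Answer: $\frac{755278481242}{6234404337} \approx 121.15$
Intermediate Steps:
$q{\left(g \right)} = 121$ ($q{\left(g \right)} = \left(-11\right)^{2} = 121$)
$A = - \frac{1}{679203}$ ($A = \frac{1}{-679203} = - \frac{1}{679203} \approx -1.4723 \cdot 10^{-6}$)
$\left(A + q{\left(1352 \right)}\right) + \frac{650527 - 370143}{1066856 + 842376} = \left(- \frac{1}{679203} + 121\right) + \frac{650527 - 370143}{1066856 + 842376} = \frac{82183562}{679203} + \frac{280384}{1909232} = \frac{82183562}{679203} + 280384 \cdot \frac{1}{1909232} = \frac{82183562}{679203} + \frac{1348}{9179} = \frac{755278481242}{6234404337}$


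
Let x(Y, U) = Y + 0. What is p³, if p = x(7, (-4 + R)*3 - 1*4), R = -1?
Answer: 343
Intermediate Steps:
x(Y, U) = Y
p = 7
p³ = 7³ = 343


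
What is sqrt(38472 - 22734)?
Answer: sqrt(15738) ≈ 125.45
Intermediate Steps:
sqrt(38472 - 22734) = sqrt(15738)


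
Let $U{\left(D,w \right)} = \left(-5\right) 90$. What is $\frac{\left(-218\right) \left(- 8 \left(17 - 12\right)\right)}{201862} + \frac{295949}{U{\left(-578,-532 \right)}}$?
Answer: $- \frac{29868466519}{45418950} \approx -657.62$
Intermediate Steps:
$U{\left(D,w \right)} = -450$
$\frac{\left(-218\right) \left(- 8 \left(17 - 12\right)\right)}{201862} + \frac{295949}{U{\left(-578,-532 \right)}} = \frac{\left(-218\right) \left(- 8 \left(17 - 12\right)\right)}{201862} + \frac{295949}{-450} = - 218 \left(\left(-8\right) 5\right) \frac{1}{201862} + 295949 \left(- \frac{1}{450}\right) = \left(-218\right) \left(-40\right) \frac{1}{201862} - \frac{295949}{450} = 8720 \cdot \frac{1}{201862} - \frac{295949}{450} = \frac{4360}{100931} - \frac{295949}{450} = - \frac{29868466519}{45418950}$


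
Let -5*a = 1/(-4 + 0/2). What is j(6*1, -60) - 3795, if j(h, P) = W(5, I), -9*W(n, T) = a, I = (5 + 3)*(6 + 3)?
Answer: -683101/180 ≈ -3795.0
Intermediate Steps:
a = 1/20 (a = -1/(5*(-4 + 0/2)) = -1/(5*(-4 + 0*(½))) = -1/(5*(-4 + 0)) = -⅕/(-4) = -⅕*(-¼) = 1/20 ≈ 0.050000)
I = 72 (I = 8*9 = 72)
W(n, T) = -1/180 (W(n, T) = -⅑*1/20 = -1/180)
j(h, P) = -1/180
j(6*1, -60) - 3795 = -1/180 - 3795 = -683101/180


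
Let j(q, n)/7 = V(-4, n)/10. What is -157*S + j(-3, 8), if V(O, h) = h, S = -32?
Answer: 25148/5 ≈ 5029.6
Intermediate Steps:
j(q, n) = 7*n/10 (j(q, n) = 7*(n/10) = 7*n/10)
-157*S + j(-3, 8) = -157*(-32) + (7/10)*8 = 5024 + 28/5 = 25148/5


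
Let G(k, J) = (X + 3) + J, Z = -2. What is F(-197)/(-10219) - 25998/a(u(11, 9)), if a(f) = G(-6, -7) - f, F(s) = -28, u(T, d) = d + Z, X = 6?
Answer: 265673702/51095 ≈ 5199.6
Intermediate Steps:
u(T, d) = -2 + d (u(T, d) = d - 2 = -2 + d)
G(k, J) = 9 + J (G(k, J) = (6 + 3) + J = 9 + J)
a(f) = 2 - f (a(f) = (9 - 7) - f = 2 - f)
F(-197)/(-10219) - 25998/a(u(11, 9)) = -28/(-10219) - 25998/(2 - (-2 + 9)) = -28*(-1/10219) - 25998/(2 - 1*7) = 28/10219 - 25998/(2 - 7) = 28/10219 - 25998/(-5) = 28/10219 - 25998*(-1/5) = 28/10219 + 25998/5 = 265673702/51095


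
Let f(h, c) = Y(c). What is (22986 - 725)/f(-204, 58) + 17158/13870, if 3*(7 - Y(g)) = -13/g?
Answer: 26872686839/8536985 ≈ 3147.8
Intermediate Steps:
Y(g) = 7 + 13/(3*g) (Y(g) = 7 - (-13)/(3*g) = 7 + 13/(3*g))
f(h, c) = 7 + 13/(3*c)
(22986 - 725)/f(-204, 58) + 17158/13870 = (22986 - 725)/(7 + (13/3)/58) + 17158/13870 = 22261/(7 + (13/3)*(1/58)) + 17158*(1/13870) = 22261/(7 + 13/174) + 8579/6935 = 22261/(1231/174) + 8579/6935 = 22261*(174/1231) + 8579/6935 = 3873414/1231 + 8579/6935 = 26872686839/8536985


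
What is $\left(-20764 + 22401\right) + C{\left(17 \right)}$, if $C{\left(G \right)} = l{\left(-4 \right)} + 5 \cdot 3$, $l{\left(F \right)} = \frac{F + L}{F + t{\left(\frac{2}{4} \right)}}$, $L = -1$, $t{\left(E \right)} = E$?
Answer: $\frac{11574}{7} \approx 1653.4$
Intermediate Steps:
$l{\left(F \right)} = \frac{-1 + F}{\frac{1}{2} + F}$ ($l{\left(F \right)} = \frac{F - 1}{F + \frac{2}{4}} = \frac{-1 + F}{F + 2 \cdot \frac{1}{4}} = \frac{-1 + F}{F + \frac{1}{2}} = \frac{-1 + F}{\frac{1}{2} + F}$)
$C{\left(G \right)} = \frac{115}{7}$ ($C{\left(G \right)} = \frac{2 \left(-1 - 4\right)}{1 + 2 \left(-4\right)} + 5 \cdot 3 = 2 \frac{1}{1 - 8} \left(-5\right) + 15 = 2 \frac{1}{-7} \left(-5\right) + 15 = 2 \left(- \frac{1}{7}\right) \left(-5\right) + 15 = \frac{10}{7} + 15 = \frac{115}{7}$)
$\left(-20764 + 22401\right) + C{\left(17 \right)} = \left(-20764 + 22401\right) + \frac{115}{7} = 1637 + \frac{115}{7} = \frac{11574}{7}$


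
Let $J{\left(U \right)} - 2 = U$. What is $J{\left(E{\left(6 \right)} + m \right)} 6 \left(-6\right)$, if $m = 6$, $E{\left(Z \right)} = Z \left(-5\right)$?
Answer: $792$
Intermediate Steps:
$E{\left(Z \right)} = - 5 Z$
$J{\left(U \right)} = 2 + U$
$J{\left(E{\left(6 \right)} + m \right)} 6 \left(-6\right) = \left(2 + \left(\left(-5\right) 6 + 6\right)\right) 6 \left(-6\right) = \left(2 + \left(-30 + 6\right)\right) \left(-36\right) = \left(2 - 24\right) \left(-36\right) = \left(-22\right) \left(-36\right) = 792$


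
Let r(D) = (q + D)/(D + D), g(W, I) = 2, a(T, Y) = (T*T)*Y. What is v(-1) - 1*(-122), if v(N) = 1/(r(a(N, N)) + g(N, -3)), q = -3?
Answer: 489/4 ≈ 122.25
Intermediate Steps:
a(T, Y) = Y*T² (a(T, Y) = T²*Y = Y*T²)
r(D) = (-3 + D)/(2*D) (r(D) = (-3 + D)/(D + D) = (-3 + D)/((2*D)) = (-3 + D)*(1/(2*D)) = (-3 + D)/(2*D))
v(N) = 1/(2 + (-3 + N³)/(2*N³)) (v(N) = 1/((-3 + N*N²)/(2*((N*N²))) + 2) = 1/((-3 + N³)/(2*(N³)) + 2) = 1/((-3 + N³)/(2*N³) + 2) = 1/(2 + (-3 + N³)/(2*N³)))
v(-1) - 1*(-122) = 2*(-1)³/(-3 + 5*(-1)³) - 1*(-122) = 2*(-1)/(-3 + 5*(-1)) + 122 = 2*(-1)/(-3 - 5) + 122 = 2*(-1)/(-8) + 122 = 2*(-1)*(-⅛) + 122 = ¼ + 122 = 489/4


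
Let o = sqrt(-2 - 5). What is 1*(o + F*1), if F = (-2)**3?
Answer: -8 + I*sqrt(7) ≈ -8.0 + 2.6458*I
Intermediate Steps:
o = I*sqrt(7) (o = sqrt(-7) = I*sqrt(7) ≈ 2.6458*I)
F = -8
1*(o + F*1) = 1*(I*sqrt(7) - 8*1) = 1*(I*sqrt(7) - 8) = 1*(-8 + I*sqrt(7)) = -8 + I*sqrt(7)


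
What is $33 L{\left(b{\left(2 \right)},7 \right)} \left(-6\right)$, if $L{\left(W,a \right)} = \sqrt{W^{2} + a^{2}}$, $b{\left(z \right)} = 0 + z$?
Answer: $- 198 \sqrt{53} \approx -1441.5$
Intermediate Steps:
$b{\left(z \right)} = z$
$33 L{\left(b{\left(2 \right)},7 \right)} \left(-6\right) = 33 \sqrt{2^{2} + 7^{2}} \left(-6\right) = 33 \sqrt{4 + 49} \left(-6\right) = 33 \sqrt{53} \left(-6\right) = - 198 \sqrt{53}$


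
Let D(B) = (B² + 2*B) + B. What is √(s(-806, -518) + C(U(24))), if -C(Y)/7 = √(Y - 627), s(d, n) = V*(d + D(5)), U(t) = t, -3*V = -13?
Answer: √(-29874 - 189*I*√67)/3 ≈ 1.4913 - 57.633*I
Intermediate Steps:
V = 13/3 (V = -⅓*(-13) = 13/3 ≈ 4.3333)
D(B) = B² + 3*B
s(d, n) = 520/3 + 13*d/3 (s(d, n) = 13*(d + 5*(3 + 5))/3 = 13*(d + 5*8)/3 = 13*(d + 40)/3 = 13*(40 + d)/3 = 520/3 + 13*d/3)
C(Y) = -7*√(-627 + Y) (C(Y) = -7*√(Y - 627) = -7*√(-627 + Y))
√(s(-806, -518) + C(U(24))) = √((520/3 + (13/3)*(-806)) - 7*√(-627 + 24)) = √((520/3 - 10478/3) - 21*I*√67) = √(-9958/3 - 21*I*√67)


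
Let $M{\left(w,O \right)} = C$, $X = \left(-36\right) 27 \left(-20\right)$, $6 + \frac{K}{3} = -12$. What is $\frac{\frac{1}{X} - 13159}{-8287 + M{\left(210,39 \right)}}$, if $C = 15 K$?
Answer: $\frac{255810959}{176845680} \approx 1.4465$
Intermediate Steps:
$K = -54$ ($K = -18 + 3 \left(-12\right) = -18 - 36 = -54$)
$X = 19440$ ($X = \left(-972\right) \left(-20\right) = 19440$)
$C = -810$ ($C = 15 \left(-54\right) = -810$)
$M{\left(w,O \right)} = -810$
$\frac{\frac{1}{X} - 13159}{-8287 + M{\left(210,39 \right)}} = \frac{\frac{1}{19440} - 13159}{-8287 - 810} = \frac{\frac{1}{19440} - 13159}{-9097} = \left(- \frac{255810959}{19440}\right) \left(- \frac{1}{9097}\right) = \frac{255810959}{176845680}$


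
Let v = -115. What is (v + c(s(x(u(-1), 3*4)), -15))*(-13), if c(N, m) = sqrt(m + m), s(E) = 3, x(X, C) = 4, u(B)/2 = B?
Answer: 1495 - 13*I*sqrt(30) ≈ 1495.0 - 71.204*I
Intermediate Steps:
u(B) = 2*B
c(N, m) = sqrt(2)*sqrt(m) (c(N, m) = sqrt(2*m) = sqrt(2)*sqrt(m))
(v + c(s(x(u(-1), 3*4)), -15))*(-13) = (-115 + sqrt(2)*sqrt(-15))*(-13) = (-115 + sqrt(2)*(I*sqrt(15)))*(-13) = (-115 + I*sqrt(30))*(-13) = 1495 - 13*I*sqrt(30)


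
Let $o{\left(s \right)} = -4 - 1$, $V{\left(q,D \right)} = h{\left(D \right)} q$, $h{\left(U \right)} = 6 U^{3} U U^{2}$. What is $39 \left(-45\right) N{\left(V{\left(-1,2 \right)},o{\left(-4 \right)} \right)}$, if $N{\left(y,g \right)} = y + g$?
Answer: $682695$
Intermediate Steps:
$h{\left(U \right)} = 6 U^{6}$ ($h{\left(U \right)} = 6 U^{4} U^{2} = 6 U^{6}$)
$V{\left(q,D \right)} = 6 q D^{6}$ ($V{\left(q,D \right)} = 6 D^{6} q = 6 q D^{6}$)
$o{\left(s \right)} = -5$ ($o{\left(s \right)} = -4 - 1 = -5$)
$N{\left(y,g \right)} = g + y$
$39 \left(-45\right) N{\left(V{\left(-1,2 \right)},o{\left(-4 \right)} \right)} = 39 \left(-45\right) \left(-5 + 6 \left(-1\right) 2^{6}\right) = - 1755 \left(-5 + 6 \left(-1\right) 64\right) = - 1755 \left(-5 - 384\right) = \left(-1755\right) \left(-389\right) = 682695$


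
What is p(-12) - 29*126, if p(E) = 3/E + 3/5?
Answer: -73073/20 ≈ -3653.6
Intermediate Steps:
p(E) = ⅗ + 3/E (p(E) = 3/E + 3*(⅕) = 3/E + ⅗ = ⅗ + 3/E)
p(-12) - 29*126 = (⅗ + 3/(-12)) - 29*126 = (⅗ + 3*(-1/12)) - 3654 = (⅗ - ¼) - 3654 = 7/20 - 3654 = -73073/20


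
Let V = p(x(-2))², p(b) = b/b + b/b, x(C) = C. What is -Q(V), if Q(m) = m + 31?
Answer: -35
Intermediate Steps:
p(b) = 2 (p(b) = 1 + 1 = 2)
V = 4 (V = 2² = 4)
Q(m) = 31 + m
-Q(V) = -(31 + 4) = -1*35 = -35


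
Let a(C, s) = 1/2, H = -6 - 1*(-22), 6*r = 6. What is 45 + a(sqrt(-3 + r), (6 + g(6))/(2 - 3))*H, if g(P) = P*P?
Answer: 53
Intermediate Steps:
r = 1 (r = (1/6)*6 = 1)
g(P) = P**2
H = 16 (H = -6 + 22 = 16)
a(C, s) = 1/2
45 + a(sqrt(-3 + r), (6 + g(6))/(2 - 3))*H = 45 + (1/2)*16 = 45 + 8 = 53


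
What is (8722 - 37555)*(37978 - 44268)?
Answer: 181359570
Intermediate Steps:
(8722 - 37555)*(37978 - 44268) = -28833*(-6290) = 181359570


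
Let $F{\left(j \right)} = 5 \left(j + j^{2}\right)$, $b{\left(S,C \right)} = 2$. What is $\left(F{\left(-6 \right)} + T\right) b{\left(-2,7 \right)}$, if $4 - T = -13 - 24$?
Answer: $382$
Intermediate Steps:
$F{\left(j \right)} = 5 j + 5 j^{2}$
$T = 41$ ($T = 4 - \left(-13 - 24\right) = 4 - -37 = 4 + 37 = 41$)
$\left(F{\left(-6 \right)} + T\right) b{\left(-2,7 \right)} = \left(5 \left(-6\right) \left(1 - 6\right) + 41\right) 2 = \left(5 \left(-6\right) \left(-5\right) + 41\right) 2 = \left(150 + 41\right) 2 = 191 \cdot 2 = 382$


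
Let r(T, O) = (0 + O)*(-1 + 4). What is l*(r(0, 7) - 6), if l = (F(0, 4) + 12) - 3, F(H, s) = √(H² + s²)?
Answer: 195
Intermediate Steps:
r(T, O) = 3*O (r(T, O) = O*3 = 3*O)
l = 13 (l = (√(0² + 4²) + 12) - 3 = (√(0 + 16) + 12) - 3 = (√16 + 12) - 3 = (4 + 12) - 3 = 16 - 3 = 13)
l*(r(0, 7) - 6) = 13*(3*7 - 6) = 13*(21 - 6) = 13*15 = 195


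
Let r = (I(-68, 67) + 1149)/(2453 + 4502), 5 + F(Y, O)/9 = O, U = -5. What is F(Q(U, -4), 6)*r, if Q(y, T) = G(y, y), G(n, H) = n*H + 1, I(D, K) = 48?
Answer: 10773/6955 ≈ 1.5490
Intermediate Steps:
G(n, H) = 1 + H*n (G(n, H) = H*n + 1 = 1 + H*n)
Q(y, T) = 1 + y**2 (Q(y, T) = 1 + y*y = 1 + y**2)
F(Y, O) = -45 + 9*O
r = 1197/6955 (r = (48 + 1149)/(2453 + 4502) = 1197/6955 ≈ 0.17211)
F(Q(U, -4), 6)*r = (-45 + 9*6)*(1197/6955) = (-45 + 54)*(1197/6955) = 9*(1197/6955) = 10773/6955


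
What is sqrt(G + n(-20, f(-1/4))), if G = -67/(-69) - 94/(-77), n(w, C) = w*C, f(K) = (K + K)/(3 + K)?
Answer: sqrt(1359645)/483 ≈ 2.4142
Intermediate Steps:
f(K) = 2*K/(3 + K) (f(K) = (2*K)/(3 + K) = 2*K/(3 + K))
n(w, C) = C*w
G = 11645/5313 (G = -67*(-1/69) - 94*(-1/77) = 67/69 + 94/77 = 11645/5313 ≈ 2.1918)
sqrt(G + n(-20, f(-1/4))) = sqrt(11645/5313 + (2*(-1/4)/(3 - 1/4))*(-20)) = sqrt(11645/5313 + (2*(-1/4)/(11/4))*(-20)) = sqrt(11645/5313 + (2*(-1/4)*(4/11))*(-20)) = sqrt(11645/5313 - 2/11*(-20)) = sqrt(11645/5313 + 40/11) = sqrt(2815/483) = sqrt(1359645)/483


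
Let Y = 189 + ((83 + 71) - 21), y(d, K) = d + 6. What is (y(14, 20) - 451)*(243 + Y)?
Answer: -243515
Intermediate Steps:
y(d, K) = 6 + d
Y = 322 (Y = 189 + (154 - 21) = 189 + 133 = 322)
(y(14, 20) - 451)*(243 + Y) = ((6 + 14) - 451)*(243 + 322) = (20 - 451)*565 = -431*565 = -243515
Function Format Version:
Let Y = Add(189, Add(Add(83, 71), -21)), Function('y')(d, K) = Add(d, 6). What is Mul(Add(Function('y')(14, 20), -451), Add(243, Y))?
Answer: -243515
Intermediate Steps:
Function('y')(d, K) = Add(6, d)
Y = 322 (Y = Add(189, Add(154, -21)) = Add(189, 133) = 322)
Mul(Add(Function('y')(14, 20), -451), Add(243, Y)) = Mul(Add(Add(6, 14), -451), Add(243, 322)) = Mul(Add(20, -451), 565) = Mul(-431, 565) = -243515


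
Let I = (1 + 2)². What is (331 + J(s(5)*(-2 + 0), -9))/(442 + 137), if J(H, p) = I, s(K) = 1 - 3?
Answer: 340/579 ≈ 0.58722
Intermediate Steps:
I = 9 (I = 3² = 9)
s(K) = -2
J(H, p) = 9
(331 + J(s(5)*(-2 + 0), -9))/(442 + 137) = (331 + 9)/(442 + 137) = 340/579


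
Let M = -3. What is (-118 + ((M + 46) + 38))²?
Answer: 1369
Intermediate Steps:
(-118 + ((M + 46) + 38))² = (-118 + ((-3 + 46) + 38))² = (-118 + (43 + 38))² = (-118 + 81)² = (-37)² = 1369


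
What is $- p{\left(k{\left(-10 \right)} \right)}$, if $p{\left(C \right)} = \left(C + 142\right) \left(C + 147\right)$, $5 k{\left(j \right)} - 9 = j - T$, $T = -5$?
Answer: $- \frac{527646}{25} \approx -21106.0$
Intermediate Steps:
$k{\left(j \right)} = \frac{14}{5} + \frac{j}{5}$ ($k{\left(j \right)} = \frac{9}{5} + \frac{j - -5}{5} = \frac{9}{5} + \frac{j + 5}{5} = \frac{9}{5} + \frac{5 + j}{5} = \frac{9}{5} + \left(1 + \frac{j}{5}\right) = \frac{14}{5} + \frac{j}{5}$)
$p{\left(C \right)} = \left(142 + C\right) \left(147 + C\right)$
$- p{\left(k{\left(-10 \right)} \right)} = - (20874 + \left(\frac{14}{5} + \frac{1}{5} \left(-10\right)\right)^{2} + 289 \left(\frac{14}{5} + \frac{1}{5} \left(-10\right)\right)) = - (20874 + \left(\frac{14}{5} - 2\right)^{2} + 289 \left(\frac{14}{5} - 2\right)) = - (20874 + \left(\frac{4}{5}\right)^{2} + 289 \cdot \frac{4}{5}) = - (20874 + \frac{16}{25} + \frac{1156}{5}) = \left(-1\right) \frac{527646}{25} = - \frac{527646}{25}$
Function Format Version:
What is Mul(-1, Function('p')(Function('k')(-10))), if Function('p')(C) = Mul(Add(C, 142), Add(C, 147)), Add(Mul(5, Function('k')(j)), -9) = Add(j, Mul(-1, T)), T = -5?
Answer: Rational(-527646, 25) ≈ -21106.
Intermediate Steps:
Function('k')(j) = Add(Rational(14, 5), Mul(Rational(1, 5), j)) (Function('k')(j) = Add(Rational(9, 5), Mul(Rational(1, 5), Add(j, Mul(-1, -5)))) = Add(Rational(9, 5), Mul(Rational(1, 5), Add(j, 5))) = Add(Rational(9, 5), Mul(Rational(1, 5), Add(5, j))) = Add(Rational(9, 5), Add(1, Mul(Rational(1, 5), j))) = Add(Rational(14, 5), Mul(Rational(1, 5), j)))
Function('p')(C) = Mul(Add(142, C), Add(147, C))
Mul(-1, Function('p')(Function('k')(-10))) = Mul(-1, Add(20874, Pow(Add(Rational(14, 5), Mul(Rational(1, 5), -10)), 2), Mul(289, Add(Rational(14, 5), Mul(Rational(1, 5), -10))))) = Mul(-1, Add(20874, Pow(Add(Rational(14, 5), -2), 2), Mul(289, Add(Rational(14, 5), -2)))) = Mul(-1, Add(20874, Pow(Rational(4, 5), 2), Mul(289, Rational(4, 5)))) = Mul(-1, Add(20874, Rational(16, 25), Rational(1156, 5))) = Mul(-1, Rational(527646, 25)) = Rational(-527646, 25)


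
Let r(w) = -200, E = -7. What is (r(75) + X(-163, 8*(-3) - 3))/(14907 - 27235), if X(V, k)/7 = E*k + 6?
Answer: -1165/12328 ≈ -0.094500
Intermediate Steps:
X(V, k) = 42 - 49*k (X(V, k) = 7*(-7*k + 6) = 7*(6 - 7*k) = 42 - 49*k)
(r(75) + X(-163, 8*(-3) - 3))/(14907 - 27235) = (-200 + (42 - 49*(8*(-3) - 3)))/(14907 - 27235) = (-200 + (42 - 49*(-24 - 3)))/(-12328) = (-200 + (42 - 49*(-27)))*(-1/12328) = (-200 + (42 + 1323))*(-1/12328) = (-200 + 1365)*(-1/12328) = 1165*(-1/12328) = -1165/12328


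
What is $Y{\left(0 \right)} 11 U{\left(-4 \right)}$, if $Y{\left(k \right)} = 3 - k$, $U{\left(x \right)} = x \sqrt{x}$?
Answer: $- 264 i \approx - 264.0 i$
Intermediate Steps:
$U{\left(x \right)} = x^{\frac{3}{2}}$
$Y{\left(0 \right)} 11 U{\left(-4 \right)} = \left(3 - 0\right) 11 \left(-4\right)^{\frac{3}{2}} = \left(3 + 0\right) 11 \left(- 8 i\right) = 3 \cdot 11 \left(- 8 i\right) = 33 \left(- 8 i\right) = - 264 i$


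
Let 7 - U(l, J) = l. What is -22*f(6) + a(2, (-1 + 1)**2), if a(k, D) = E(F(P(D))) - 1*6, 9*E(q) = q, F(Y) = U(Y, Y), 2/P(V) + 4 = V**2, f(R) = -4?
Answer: 497/6 ≈ 82.833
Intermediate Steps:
P(V) = 2/(-4 + V**2)
U(l, J) = 7 - l
F(Y) = 7 - Y
E(q) = q/9
a(k, D) = -47/9 - 2/(9*(-4 + D**2)) (a(k, D) = (7 - 2/(-4 + D**2))/9 - 1*6 = (7 - 2/(-4 + D**2))/9 - 6 = (7/9 - 2/(9*(-4 + D**2))) - 6 = -47/9 - 2/(9*(-4 + D**2)))
-22*f(6) + a(2, (-1 + 1)**2) = -22*(-4) + (186 - 47*(-1 + 1)**4)/(9*(-4 + ((-1 + 1)**2)**2)) = 88 + (186 - 47*(0**2)**2)/(9*(-4 + (0**2)**2)) = 88 + (186 - 47*0**2)/(9*(-4 + 0**2)) = 88 + (186 - 47*0)/(9*(-4 + 0)) = 88 + (1/9)*(186 + 0)/(-4) = 88 + (1/9)*(-1/4)*186 = 88 - 31/6 = 497/6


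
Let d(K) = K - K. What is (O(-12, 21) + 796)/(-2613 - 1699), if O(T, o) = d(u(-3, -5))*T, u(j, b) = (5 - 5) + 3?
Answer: -199/1078 ≈ -0.18460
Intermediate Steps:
u(j, b) = 3 (u(j, b) = 0 + 3 = 3)
d(K) = 0
O(T, o) = 0 (O(T, o) = 0*T = 0)
(O(-12, 21) + 796)/(-2613 - 1699) = (0 + 796)/(-2613 - 1699) = 796/(-4312) = 796*(-1/4312) = -199/1078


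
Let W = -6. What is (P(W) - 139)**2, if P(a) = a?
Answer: 21025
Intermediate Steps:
(P(W) - 139)**2 = (-6 - 139)**2 = (-145)**2 = 21025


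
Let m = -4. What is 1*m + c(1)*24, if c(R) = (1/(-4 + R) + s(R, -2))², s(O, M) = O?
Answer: 20/3 ≈ 6.6667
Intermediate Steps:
c(R) = (R + 1/(-4 + R))² (c(R) = (1/(-4 + R) + R)² = (R + 1/(-4 + R))²)
1*m + c(1)*24 = 1*(-4) + ((1 + 1² - 4*1)²/(-4 + 1)²)*24 = -4 + ((1 + 1 - 4)²/(-3)²)*24 = -4 + ((⅑)*(-2)²)*24 = -4 + ((⅑)*4)*24 = -4 + (4/9)*24 = -4 + 32/3 = 20/3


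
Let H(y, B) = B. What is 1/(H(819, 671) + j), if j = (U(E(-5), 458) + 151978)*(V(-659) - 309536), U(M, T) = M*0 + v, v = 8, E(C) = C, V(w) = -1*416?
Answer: -1/47108364001 ≈ -2.1228e-11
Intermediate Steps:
V(w) = -416
U(M, T) = 8 (U(M, T) = M*0 + 8 = 0 + 8 = 8)
j = -47108364672 (j = (8 + 151978)*(-416 - 309536) = 151986*(-309952) = -47108364672)
1/(H(819, 671) + j) = 1/(671 - 47108364672) = 1/(-47108364001) = -1/47108364001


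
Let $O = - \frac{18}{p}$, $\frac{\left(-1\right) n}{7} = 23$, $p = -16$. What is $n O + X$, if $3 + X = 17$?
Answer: $- \frac{1337}{8} \approx -167.13$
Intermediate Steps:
$X = 14$ ($X = -3 + 17 = 14$)
$n = -161$ ($n = \left(-7\right) 23 = -161$)
$O = \frac{9}{8}$ ($O = - \frac{18}{-16} = \left(-18\right) \left(- \frac{1}{16}\right) = \frac{9}{8} \approx 1.125$)
$n O + X = \left(-161\right) \frac{9}{8} + 14 = - \frac{1449}{8} + 14 = - \frac{1337}{8}$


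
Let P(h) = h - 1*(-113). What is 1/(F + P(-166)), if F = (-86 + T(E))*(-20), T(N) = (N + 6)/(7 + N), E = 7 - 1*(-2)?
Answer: 4/6593 ≈ 0.00060670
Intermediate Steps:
E = 9 (E = 7 + 2 = 9)
P(h) = 113 + h (P(h) = h + 113 = 113 + h)
T(N) = (6 + N)/(7 + N)
F = 6805/4 (F = (-86 + (6 + 9)/(7 + 9))*(-20) = (-86 + 15/16)*(-20) = -1361/16*(-20) = 6805/4 ≈ 1701.3)
1/(F + P(-166)) = 1/(6805/4 + (113 - 166)) = 1/(6805/4 - 53) = 1/(6593/4) = 4/6593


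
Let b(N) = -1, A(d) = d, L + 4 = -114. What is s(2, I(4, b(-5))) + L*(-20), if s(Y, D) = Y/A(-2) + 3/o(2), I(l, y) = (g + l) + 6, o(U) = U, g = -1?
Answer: 4721/2 ≈ 2360.5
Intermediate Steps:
L = -118 (L = -4 - 114 = -118)
I(l, y) = 5 + l (I(l, y) = (-1 + l) + 6 = 5 + l)
s(Y, D) = 3/2 - Y/2 (s(Y, D) = Y/(-2) + 3/2 = Y*(-½) + 3*(½) = -Y/2 + 3/2 = 3/2 - Y/2)
s(2, I(4, b(-5))) + L*(-20) = (3/2 - ½*2) - 118*(-20) = (3/2 - 1) + 2360 = ½ + 2360 = 4721/2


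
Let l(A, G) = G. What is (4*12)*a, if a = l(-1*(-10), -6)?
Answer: -288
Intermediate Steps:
a = -6
(4*12)*a = (4*12)*(-6) = 48*(-6) = -288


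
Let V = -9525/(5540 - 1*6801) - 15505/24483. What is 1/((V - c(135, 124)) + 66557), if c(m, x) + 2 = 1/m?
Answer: 1389287835/92479212913394 ≈ 1.5023e-5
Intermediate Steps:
c(m, x) = -2 + 1/m
V = 213648770/30873063 (V = -9525/(5540 - 6801) - 15505*1/24483 = -9525/(-1261) - 15505/24483 = -9525*(-1/1261) - 15505/24483 = 9525/1261 - 15505/24483 = 213648770/30873063 ≈ 6.9202)
1/((V - c(135, 124)) + 66557) = 1/((213648770/30873063 - (-2 + 1/135)) + 66557) = 1/((213648770/30873063 - 1*(-269/135)) + 66557) = 1/((213648770/30873063 + 269/135) + 66557) = 1/(12382479299/1389287835 + 66557) = 1/(92479212913394/1389287835) = 1389287835/92479212913394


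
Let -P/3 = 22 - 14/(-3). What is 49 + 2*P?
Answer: -111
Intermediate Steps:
P = -80 (P = -3*(22 - 14/(-3)) = -3*(22 - 14*(-1)/3) = -3*(22 - 1*(-14/3)) = -3*(22 + 14/3) = -3*80/3 = -80)
49 + 2*P = 49 + 2*(-80) = 49 - 160 = -111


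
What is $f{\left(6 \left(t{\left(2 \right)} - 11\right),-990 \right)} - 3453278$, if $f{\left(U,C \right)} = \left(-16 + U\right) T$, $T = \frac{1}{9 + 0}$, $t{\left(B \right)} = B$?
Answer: $- \frac{31079572}{9} \approx -3.4533 \cdot 10^{6}$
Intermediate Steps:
$T = \frac{1}{9} \approx 0.11111$
$f{\left(U,C \right)} = - \frac{16}{9} + \frac{U}{9}$ ($f{\left(U,C \right)} = \left(-16 + U\right) \frac{1}{9} = - \frac{16}{9} + \frac{U}{9}$)
$f{\left(6 \left(t{\left(2 \right)} - 11\right),-990 \right)} - 3453278 = \left(- \frac{16}{9} + \frac{6 \left(2 - 11\right)}{9}\right) - 3453278 = \left(- \frac{16}{9} + \frac{6 \left(-9\right)}{9}\right) - 3453278 = \left(- \frac{16}{9} + \frac{1}{9} \left(-54\right)\right) - 3453278 = \left(- \frac{16}{9} - 6\right) - 3453278 = - \frac{70}{9} - 3453278 = - \frac{31079572}{9}$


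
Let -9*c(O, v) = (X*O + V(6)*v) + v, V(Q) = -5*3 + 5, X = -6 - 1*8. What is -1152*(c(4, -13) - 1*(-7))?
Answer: -256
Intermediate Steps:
X = -14 (X = -6 - 8 = -14)
V(Q) = -10 (V(Q) = -15 + 5 = -10)
c(O, v) = v + 14*O/9 (c(O, v) = -((-14*O - 10*v) + v)/9 = -(-14*O - 9*v)/9 = v + 14*O/9)
-1152*(c(4, -13) - 1*(-7)) = -1152*((-13 + (14/9)*4) - 1*(-7)) = -1152*((-13 + 56/9) + 7) = -1152*(-61/9 + 7) = -1152*2/9 = -256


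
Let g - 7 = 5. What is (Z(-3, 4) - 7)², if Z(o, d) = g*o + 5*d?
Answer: 529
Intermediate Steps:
g = 12 (g = 7 + 5 = 12)
Z(o, d) = 5*d + 12*o (Z(o, d) = 12*o + 5*d = 5*d + 12*o)
(Z(-3, 4) - 7)² = ((5*4 + 12*(-3)) - 7)² = ((20 - 36) - 7)² = (-16 - 7)² = (-23)² = 529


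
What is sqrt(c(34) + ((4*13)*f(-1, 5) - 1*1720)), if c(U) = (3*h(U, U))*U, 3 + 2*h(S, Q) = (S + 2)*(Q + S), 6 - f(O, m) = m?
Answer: sqrt(123027) ≈ 350.75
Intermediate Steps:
f(O, m) = 6 - m
h(S, Q) = -3/2 + (2 + S)*(Q + S)/2 (h(S, Q) = -3/2 + ((S + 2)*(Q + S))/2 = -3/2 + ((2 + S)*(Q + S))/2 = -3/2 + (2 + S)*(Q + S)/2)
c(U) = U*(-9/2 + 3*U**2 + 6*U) (c(U) = (3*(-3/2 + U + U + U**2/2 + U*U/2))*U = (3*(-3/2 + U + U + U**2/2 + U**2/2))*U = (3*(-3/2 + U**2 + 2*U))*U = (-9/2 + 3*U**2 + 6*U)*U = U*(-9/2 + 3*U**2 + 6*U))
sqrt(c(34) + ((4*13)*f(-1, 5) - 1*1720)) = sqrt((3/2)*34*(-3 + 2*34**2 + 4*34) + ((4*13)*(6 - 1*5) - 1*1720)) = sqrt((3/2)*34*(-3 + 2*1156 + 136) + (52*(6 - 5) - 1720)) = sqrt((3/2)*34*(-3 + 2312 + 136) + (52*1 - 1720)) = sqrt((3/2)*34*2445 + (52 - 1720)) = sqrt(124695 - 1668) = sqrt(123027)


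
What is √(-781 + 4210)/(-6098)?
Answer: -3*√381/6098 ≈ -0.0096028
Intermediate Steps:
√(-781 + 4210)/(-6098) = √3429*(-1/6098) = (3*√381)*(-1/6098) = -3*√381/6098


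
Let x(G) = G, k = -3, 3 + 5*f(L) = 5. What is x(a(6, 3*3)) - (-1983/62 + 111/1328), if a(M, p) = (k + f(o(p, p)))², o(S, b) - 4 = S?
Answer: 39789167/1029200 ≈ 38.660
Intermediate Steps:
o(S, b) = 4 + S
f(L) = ⅖ (f(L) = -⅗ + (⅕)*5 = -⅗ + 1 = ⅖)
a(M, p) = 169/25 (a(M, p) = (-3 + ⅖)² = (-13/5)² = 169/25)
x(a(6, 3*3)) - (-1983/62 + 111/1328) = 169/25 - (-1983/62 + 111/1328) = 169/25 - 1*(-1313271/41168) = 169/25 + 1313271/41168 = 39789167/1029200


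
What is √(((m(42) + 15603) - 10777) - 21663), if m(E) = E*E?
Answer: I*√15073 ≈ 122.77*I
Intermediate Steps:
m(E) = E²
√(((m(42) + 15603) - 10777) - 21663) = √(((42² + 15603) - 10777) - 21663) = √(((1764 + 15603) - 10777) - 21663) = √((17367 - 10777) - 21663) = √(6590 - 21663) = √(-15073) = I*√15073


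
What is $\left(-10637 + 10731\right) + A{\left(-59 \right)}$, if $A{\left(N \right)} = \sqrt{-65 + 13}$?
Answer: $94 + 2 i \sqrt{13} \approx 94.0 + 7.2111 i$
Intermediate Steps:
$A{\left(N \right)} = 2 i \sqrt{13}$ ($A{\left(N \right)} = \sqrt{-52} = 2 i \sqrt{13}$)
$\left(-10637 + 10731\right) + A{\left(-59 \right)} = \left(-10637 + 10731\right) + 2 i \sqrt{13} = 94 + 2 i \sqrt{13}$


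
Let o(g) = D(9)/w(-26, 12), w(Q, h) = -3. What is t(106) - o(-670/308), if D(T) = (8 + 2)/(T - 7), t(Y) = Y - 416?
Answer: -925/3 ≈ -308.33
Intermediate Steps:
t(Y) = -416 + Y
D(T) = 10/(-7 + T)
o(g) = -5/3 (o(g) = (10/(-7 + 9))/(-3) = (10/2)*(-1/3) = (10*(1/2))*(-1/3) = 5*(-1/3) = -5/3)
t(106) - o(-670/308) = (-416 + 106) - 1*(-5/3) = -310 + 5/3 = -925/3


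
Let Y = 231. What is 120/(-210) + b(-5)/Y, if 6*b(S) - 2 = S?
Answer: -265/462 ≈ -0.57359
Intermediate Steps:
b(S) = ⅓ + S/6
120/(-210) + b(-5)/Y = 120/(-210) + (⅓ + (⅙)*(-5))/231 = 120*(-1/210) + (⅓ - ⅚)*(1/231) = -4/7 - ½*1/231 = -4/7 - 1/462 = -265/462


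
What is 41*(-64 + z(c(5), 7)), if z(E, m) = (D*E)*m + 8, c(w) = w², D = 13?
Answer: 90979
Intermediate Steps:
z(E, m) = 8 + 13*E*m (z(E, m) = (13*E)*m + 8 = 13*E*m + 8 = 8 + 13*E*m)
41*(-64 + z(c(5), 7)) = 41*(-64 + (8 + 13*5²*7)) = 41*(-64 + (8 + 13*25*7)) = 41*(-64 + (8 + 2275)) = 41*(-64 + 2283) = 41*2219 = 90979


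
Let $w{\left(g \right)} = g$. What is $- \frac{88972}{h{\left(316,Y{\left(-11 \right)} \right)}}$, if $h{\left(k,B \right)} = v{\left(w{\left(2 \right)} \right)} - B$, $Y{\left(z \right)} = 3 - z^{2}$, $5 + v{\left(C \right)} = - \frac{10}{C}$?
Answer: $- \frac{22243}{27} \approx -823.81$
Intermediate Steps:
$v{\left(C \right)} = -5 - \frac{10}{C}$
$h{\left(k,B \right)} = -10 - B$ ($h{\left(k,B \right)} = \left(-5 - \frac{10}{2}\right) - B = \left(-5 - 5\right) - B = -10 - B$)
$- \frac{88972}{h{\left(316,Y{\left(-11 \right)} \right)}} = - \frac{88972}{-10 - \left(3 - \left(-11\right)^{2}\right)} = - \frac{88972}{-10 - \left(3 - 121\right)} = - \frac{88972}{-10 - -118} = - \frac{88972}{-10 + 118} = - \frac{88972}{108} = \left(-88972\right) \frac{1}{108} = - \frac{22243}{27}$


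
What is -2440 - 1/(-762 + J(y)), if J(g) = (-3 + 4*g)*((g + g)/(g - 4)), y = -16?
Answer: -10604235/4346 ≈ -2440.0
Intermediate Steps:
J(g) = 2*g*(-3 + 4*g)/(-4 + g) (J(g) = (-3 + 4*g)*((2*g)/(-4 + g)) = (-3 + 4*g)*(2*g/(-4 + g)) = 2*g*(-3 + 4*g)/(-4 + g))
-2440 - 1/(-762 + J(y)) = -2440 - 1/(-762 + 2*(-16)*(-3 + 4*(-16))/(-4 - 16)) = -2440 - 1/(-762 + 2*(-16)*(-3 - 64)/(-20)) = -2440 - 1/(-762 + 2*(-16)*(-1/20)*(-67)) = -2440 - 1/(-762 - 536/5) = -2440 - 1/(-4346/5) = -2440 - 1*(-5/4346) = -2440 + 5/4346 = -10604235/4346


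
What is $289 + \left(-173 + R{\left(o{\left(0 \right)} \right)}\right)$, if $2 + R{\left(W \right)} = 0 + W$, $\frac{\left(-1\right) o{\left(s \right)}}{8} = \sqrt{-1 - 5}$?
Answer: $114 - 8 i \sqrt{6} \approx 114.0 - 19.596 i$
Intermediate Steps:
$o{\left(s \right)} = - 8 i \sqrt{6}$ ($o{\left(s \right)} = - 8 \sqrt{-1 - 5} = - 8 \sqrt{-6} = - 8 i \sqrt{6}$)
$R{\left(W \right)} = -2 + W$ ($R{\left(W \right)} = -2 + \left(0 + W\right) = -2 + W$)
$289 + \left(-173 + R{\left(o{\left(0 \right)} \right)}\right) = 289 - \left(175 + 8 i \sqrt{6}\right) = 114 - 8 i \sqrt{6}$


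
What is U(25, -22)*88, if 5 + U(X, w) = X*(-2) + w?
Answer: -6776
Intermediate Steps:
U(X, w) = -5 + w - 2*X (U(X, w) = -5 + (X*(-2) + w) = -5 + (-2*X + w) = -5 + (w - 2*X) = -5 + w - 2*X)
U(25, -22)*88 = (-5 - 22 - 2*25)*88 = (-5 - 22 - 50)*88 = -77*88 = -6776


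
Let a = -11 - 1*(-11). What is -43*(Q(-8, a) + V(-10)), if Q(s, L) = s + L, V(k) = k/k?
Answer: 301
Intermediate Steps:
a = 0 (a = -11 + 11 = 0)
V(k) = 1
Q(s, L) = L + s
-43*(Q(-8, a) + V(-10)) = -43*((0 - 8) + 1) = -43*(-8 + 1) = -43*(-7) = 301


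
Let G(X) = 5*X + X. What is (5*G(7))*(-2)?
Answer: -420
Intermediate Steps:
G(X) = 6*X
(5*G(7))*(-2) = (5*(6*7))*(-2) = (5*42)*(-2) = 210*(-2) = -420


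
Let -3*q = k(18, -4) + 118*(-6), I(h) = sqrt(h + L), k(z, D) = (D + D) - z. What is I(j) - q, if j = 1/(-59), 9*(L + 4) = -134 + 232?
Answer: -734/3 + sqrt(215291)/177 ≈ -242.05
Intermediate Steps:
L = 62/9 (L = -4 + (-134 + 232)/9 = -4 + (1/9)*98 = -4 + 98/9 = 62/9 ≈ 6.8889)
j = -1/59 ≈ -0.016949
k(z, D) = -z + 2*D (k(z, D) = 2*D - z = -z + 2*D)
I(h) = sqrt(62/9 + h) (I(h) = sqrt(h + 62/9) = sqrt(62/9 + h))
q = 734/3 (q = -((-1*18 + 2*(-4)) + 118*(-6))/3 = -((-18 - 8) - 708)/3 = -(-26 - 708)/3 = -1/3*(-734) = 734/3 ≈ 244.67)
I(j) - q = sqrt(62 + 9*(-1/59))/3 - 1*734/3 = sqrt(62 - 9/59)/3 - 734/3 = sqrt(3649/59)/3 - 734/3 = (sqrt(215291)/59)/3 - 734/3 = sqrt(215291)/177 - 734/3 = -734/3 + sqrt(215291)/177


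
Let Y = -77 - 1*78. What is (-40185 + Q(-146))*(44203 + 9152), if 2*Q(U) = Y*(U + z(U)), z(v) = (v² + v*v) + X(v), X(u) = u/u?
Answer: -355656693525/2 ≈ -1.7783e+11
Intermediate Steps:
X(u) = 1
Y = -155 (Y = -77 - 78 = -155)
z(v) = 1 + 2*v² (z(v) = (v² + v*v) + 1 = (v² + v²) + 1 = 2*v² + 1 = 1 + 2*v²)
Q(U) = -155/2 - 155*U² - 155*U/2 (Q(U) = (-155*(U + (1 + 2*U²)))/2 = (-155*(1 + U + 2*U²))/2 = (-155 - 310*U² - 155*U)/2 = -155/2 - 155*U² - 155*U/2)
(-40185 + Q(-146))*(44203 + 9152) = (-40185 + (-155/2 - 155*(-146)² - 155/2*(-146)))*(44203 + 9152) = (-40185 + (-155/2 - 155*21316 + 11315))*53355 = (-40185 + (-155/2 - 3303980 + 11315))*53355 = (-40185 - 6585485/2)*53355 = -6665855/2*53355 = -355656693525/2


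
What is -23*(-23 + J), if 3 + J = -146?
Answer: 3956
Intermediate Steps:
J = -149 (J = -3 - 146 = -149)
-23*(-23 + J) = -23*(-23 - 149) = -23*(-172) = 3956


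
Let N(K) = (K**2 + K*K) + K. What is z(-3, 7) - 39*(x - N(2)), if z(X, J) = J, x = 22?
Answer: -461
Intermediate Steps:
N(K) = K + 2*K**2 (N(K) = (K**2 + K**2) + K = 2*K**2 + K = K + 2*K**2)
z(-3, 7) - 39*(x - N(2)) = 7 - 39*(22 - 2*(1 + 2*2)) = 7 - 39*(22 - 2*(1 + 4)) = 7 - 39*(22 - 2*5) = 7 - 39*(22 - 1*10) = 7 - 39*(22 - 10) = 7 - 39*12 = 7 - 468 = -461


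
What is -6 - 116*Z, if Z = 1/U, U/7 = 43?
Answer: -1922/301 ≈ -6.3854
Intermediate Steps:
U = 301 (U = 7*43 = 301)
Z = 1/301 ≈ 0.0033223
-6 - 116*Z = -6 - 116*1/301 = -6 - 116/301 = -1922/301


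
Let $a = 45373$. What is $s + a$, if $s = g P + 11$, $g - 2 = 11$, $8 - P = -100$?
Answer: $46788$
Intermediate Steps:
$P = 108$ ($P = 8 - -100 = 8 + 100 = 108$)
$g = 13$ ($g = 2 + 11 = 13$)
$s = 1415$ ($s = 13 \cdot 108 + 11 = 1404 + 11 = 1415$)
$s + a = 1415 + 45373 = 46788$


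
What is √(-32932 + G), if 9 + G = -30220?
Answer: 7*I*√1289 ≈ 251.32*I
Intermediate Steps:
G = -30229 (G = -9 - 30220 = -30229)
√(-32932 + G) = √(-32932 - 30229) = √(-63161) = 7*I*√1289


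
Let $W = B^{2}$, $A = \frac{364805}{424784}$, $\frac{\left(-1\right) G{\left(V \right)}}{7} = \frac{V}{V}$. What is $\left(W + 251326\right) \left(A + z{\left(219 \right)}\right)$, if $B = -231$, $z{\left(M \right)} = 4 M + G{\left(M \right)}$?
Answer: $\frac{112582486647387}{424784} \approx 2.6503 \cdot 10^{8}$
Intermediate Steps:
$G{\left(V \right)} = -7$ ($G{\left(V \right)} = - 7 \frac{V}{V} = \left(-7\right) 1 = -7$)
$z{\left(M \right)} = -7 + 4 M$ ($z{\left(M \right)} = 4 M - 7 = -7 + 4 M$)
$A = \frac{364805}{424784}$ ($A = 364805 \cdot \frac{1}{424784} = \frac{364805}{424784} \approx 0.8588$)
$W = 53361$ ($W = \left(-231\right)^{2} = 53361$)
$\left(W + 251326\right) \left(A + z{\left(219 \right)}\right) = \left(53361 + 251326\right) \left(\frac{364805}{424784} + \left(-7 + 4 \cdot 219\right)\right) = 304687 \left(\frac{364805}{424784} + \left(-7 + 876\right)\right) = 304687 \left(\frac{364805}{424784} + 869\right) = 304687 \cdot \frac{369502101}{424784} = \frac{112582486647387}{424784}$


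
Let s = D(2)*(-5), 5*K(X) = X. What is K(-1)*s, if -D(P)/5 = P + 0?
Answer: -10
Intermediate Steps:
K(X) = X/5
D(P) = -5*P (D(P) = -5*(P + 0) = -5*P)
s = 50 (s = -5*2*(-5) = -10*(-5) = 50)
K(-1)*s = ((⅕)*(-1))*50 = -⅕*50 = -10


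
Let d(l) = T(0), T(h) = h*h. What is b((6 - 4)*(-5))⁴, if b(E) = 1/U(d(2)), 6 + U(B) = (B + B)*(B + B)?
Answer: 1/1296 ≈ 0.00077160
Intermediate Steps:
T(h) = h²
d(l) = 0 (d(l) = 0² = 0)
U(B) = -6 + 4*B² (U(B) = -6 + (B + B)*(B + B) = -6 + (2*B)*(2*B) = -6 + 4*B²)
b(E) = -⅙ (b(E) = 1/(-6 + 4*0²) = 1/(-6 + 4*0) = 1/(-6 + 0) = 1/(-6) = -⅙)
b((6 - 4)*(-5))⁴ = (-⅙)⁴ = 1/1296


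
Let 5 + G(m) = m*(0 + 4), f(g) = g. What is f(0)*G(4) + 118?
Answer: 118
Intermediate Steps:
G(m) = -5 + 4*m (G(m) = -5 + m*(0 + 4) = -5 + m*4 = -5 + 4*m)
f(0)*G(4) + 118 = 0*(-5 + 4*4) + 118 = 0*(-5 + 16) + 118 = 0*11 + 118 = 0 + 118 = 118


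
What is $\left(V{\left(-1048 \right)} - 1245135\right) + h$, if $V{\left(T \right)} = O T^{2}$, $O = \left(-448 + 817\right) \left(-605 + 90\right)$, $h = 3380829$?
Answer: $-208714064946$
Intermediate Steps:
$O = -190035$ ($O = 369 \left(-515\right) = -190035$)
$V{\left(T \right)} = - 190035 T^{2}$
$\left(V{\left(-1048 \right)} - 1245135\right) + h = \left(- 190035 \left(-1048\right)^{2} - 1245135\right) + 3380829 = \left(\left(-190035\right) 1098304 - 1245135\right) + 3380829 = \left(-208716200640 - 1245135\right) + 3380829 = -208717445775 + 3380829 = -208714064946$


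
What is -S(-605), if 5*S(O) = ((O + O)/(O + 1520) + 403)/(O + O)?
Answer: 73507/1107150 ≈ 0.066393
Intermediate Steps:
S(O) = (403 + 2*O/(1520 + O))/(10*O) (S(O) = (((O + O)/(O + 1520) + 403)/(O + O))/5 = (((2*O)/(1520 + O) + 403)/((2*O)))/5 = ((2*O/(1520 + O) + 403)*(1/(2*O)))/5 = ((403 + 2*O/(1520 + O))*(1/(2*O)))/5 = ((403 + 2*O/(1520 + O))/(2*O))/5 = (403 + 2*O/(1520 + O))/(10*O))
-S(-605) = -(122512 + 81*(-605))/(2*(-605)*(1520 - 605)) = -(-1)*(122512 - 49005)/(2*605*915) = -(-1)*73507/(2*605*915) = -1*(-73507/1107150) = 73507/1107150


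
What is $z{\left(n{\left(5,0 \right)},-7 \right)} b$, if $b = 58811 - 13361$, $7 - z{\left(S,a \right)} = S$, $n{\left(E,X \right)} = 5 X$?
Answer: $318150$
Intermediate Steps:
$z{\left(S,a \right)} = 7 - S$
$b = 45450$ ($b = 58811 - 13361 = 45450$)
$z{\left(n{\left(5,0 \right)},-7 \right)} b = \left(7 - 5 \cdot 0\right) 45450 = \left(7 - 0\right) 45450 = \left(7 + 0\right) 45450 = 7 \cdot 45450 = 318150$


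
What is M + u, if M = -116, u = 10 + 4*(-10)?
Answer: -146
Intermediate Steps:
u = -30 (u = 10 - 40 = -30)
M + u = -116 - 30 = -146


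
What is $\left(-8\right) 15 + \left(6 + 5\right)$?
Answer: $-109$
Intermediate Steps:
$\left(-8\right) 15 + \left(6 + 5\right) = -120 + 11 = -109$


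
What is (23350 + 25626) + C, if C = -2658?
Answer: 46318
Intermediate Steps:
(23350 + 25626) + C = (23350 + 25626) - 2658 = 48976 - 2658 = 46318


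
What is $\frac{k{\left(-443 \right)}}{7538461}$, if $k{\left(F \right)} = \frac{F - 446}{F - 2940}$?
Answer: $\frac{127}{3643230509} \approx 3.4859 \cdot 10^{-8}$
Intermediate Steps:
$k{\left(F \right)} = \frac{-446 + F}{-2940 + F}$
$\frac{k{\left(-443 \right)}}{7538461} = \frac{\frac{1}{-2940 - 443} \left(-446 - 443\right)}{7538461} = \frac{1}{-3383} \left(-889\right) \frac{1}{7538461} = \left(- \frac{1}{3383}\right) \left(-889\right) \frac{1}{7538461} = \frac{889}{3383} \cdot \frac{1}{7538461} = \frac{127}{3643230509}$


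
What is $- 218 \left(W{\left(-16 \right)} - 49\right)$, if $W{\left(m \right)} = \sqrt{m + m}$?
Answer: $10682 - 872 i \sqrt{2} \approx 10682.0 - 1233.2 i$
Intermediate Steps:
$W{\left(m \right)} = \sqrt{2} \sqrt{m}$ ($W{\left(m \right)} = \sqrt{2 m} = \sqrt{2} \sqrt{m}$)
$- 218 \left(W{\left(-16 \right)} - 49\right) = - 218 \left(\sqrt{2} \sqrt{-16} - 49\right) = - 218 \left(\sqrt{2} \cdot 4 i - 49\right) = - 218 \left(4 i \sqrt{2} - 49\right) = - 218 \left(-49 + 4 i \sqrt{2}\right) = 10682 - 872 i \sqrt{2}$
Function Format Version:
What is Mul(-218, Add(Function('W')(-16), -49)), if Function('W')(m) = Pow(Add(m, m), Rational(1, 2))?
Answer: Add(10682, Mul(-872, I, Pow(2, Rational(1, 2)))) ≈ Add(10682., Mul(-1233.2, I))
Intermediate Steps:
Function('W')(m) = Mul(Pow(2, Rational(1, 2)), Pow(m, Rational(1, 2))) (Function('W')(m) = Pow(Mul(2, m), Rational(1, 2)) = Mul(Pow(2, Rational(1, 2)), Pow(m, Rational(1, 2))))
Mul(-218, Add(Function('W')(-16), -49)) = Mul(-218, Add(Mul(Pow(2, Rational(1, 2)), Pow(-16, Rational(1, 2))), -49)) = Mul(-218, Add(Mul(Pow(2, Rational(1, 2)), Mul(4, I)), -49)) = Mul(-218, Add(Mul(4, I, Pow(2, Rational(1, 2))), -49)) = Mul(-218, Add(-49, Mul(4, I, Pow(2, Rational(1, 2))))) = Add(10682, Mul(-872, I, Pow(2, Rational(1, 2))))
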